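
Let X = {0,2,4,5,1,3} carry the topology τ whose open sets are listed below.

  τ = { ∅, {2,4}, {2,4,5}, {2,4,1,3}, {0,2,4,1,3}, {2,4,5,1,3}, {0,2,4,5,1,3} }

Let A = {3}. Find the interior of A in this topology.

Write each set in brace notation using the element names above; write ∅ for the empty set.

∅

opens ⊆ A: ∅; union → int = ∅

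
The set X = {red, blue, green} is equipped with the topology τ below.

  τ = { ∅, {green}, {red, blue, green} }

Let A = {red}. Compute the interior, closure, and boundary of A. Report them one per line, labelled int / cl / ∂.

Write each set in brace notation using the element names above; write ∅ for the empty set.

U open, U⊆A: ∅. int(A) = ⋃ = ∅
X∖A={blue, green}, int(X∖A)={green}, hence cl(A)={red, blue}
∂A: remove int from cl → {red, blue}

int(A) = ∅
cl(A)  = {red, blue}
∂A     = {red, blue}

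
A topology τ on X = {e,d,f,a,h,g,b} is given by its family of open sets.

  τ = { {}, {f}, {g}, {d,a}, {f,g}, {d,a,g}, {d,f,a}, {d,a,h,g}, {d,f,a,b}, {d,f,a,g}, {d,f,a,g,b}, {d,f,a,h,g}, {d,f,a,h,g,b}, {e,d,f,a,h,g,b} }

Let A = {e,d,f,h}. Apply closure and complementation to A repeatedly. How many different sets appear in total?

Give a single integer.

10

X∖A={a,g,b}, int(X∖A)={g}, hence cl(A)={e,d,f,a,h,b}
Orbit (k=closure, c=complement):
  1. A     = {e,d,f,h}
  2. kA    = {e,d,f,a,h,b}
  3. cA    = {a,g,b}
  4. ckA   = {g}
  5. kcA   = {e,d,a,h,g,b}
  6. kckA  = {e,h,g}
  7. ckcA  = {f}
  8. ckckA = {d,f,a,b}
  9. kckcA = {e,f,b}
  10. ckckcA = {d,a,h,g}
(closed under both — stop)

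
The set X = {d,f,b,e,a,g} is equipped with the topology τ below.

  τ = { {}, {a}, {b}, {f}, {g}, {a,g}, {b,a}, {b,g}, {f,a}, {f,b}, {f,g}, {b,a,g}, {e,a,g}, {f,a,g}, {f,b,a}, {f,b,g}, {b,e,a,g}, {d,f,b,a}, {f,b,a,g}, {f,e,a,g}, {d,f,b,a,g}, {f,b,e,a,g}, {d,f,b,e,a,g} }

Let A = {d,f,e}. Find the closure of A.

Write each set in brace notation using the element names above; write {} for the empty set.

X∖A={b,a,g}, int(X∖A)={b,a,g}, hence cl(A)={d,f,e}

{d,f,e}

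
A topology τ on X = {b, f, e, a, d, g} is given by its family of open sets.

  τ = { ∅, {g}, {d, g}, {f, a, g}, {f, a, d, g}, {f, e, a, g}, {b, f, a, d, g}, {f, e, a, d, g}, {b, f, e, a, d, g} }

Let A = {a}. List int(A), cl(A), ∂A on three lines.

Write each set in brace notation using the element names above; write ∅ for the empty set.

opens ⊆ A: ∅; union → int = ∅
complement {b, f, e, d, g}; its interior {d, g}; cl(A) = X∖{d, g} = {b, f, e, a}
boundary = {b, f, e, a} ∖ ∅ = {b, f, e, a}

int(A) = ∅
cl(A)  = {b, f, e, a}
∂A     = {b, f, e, a}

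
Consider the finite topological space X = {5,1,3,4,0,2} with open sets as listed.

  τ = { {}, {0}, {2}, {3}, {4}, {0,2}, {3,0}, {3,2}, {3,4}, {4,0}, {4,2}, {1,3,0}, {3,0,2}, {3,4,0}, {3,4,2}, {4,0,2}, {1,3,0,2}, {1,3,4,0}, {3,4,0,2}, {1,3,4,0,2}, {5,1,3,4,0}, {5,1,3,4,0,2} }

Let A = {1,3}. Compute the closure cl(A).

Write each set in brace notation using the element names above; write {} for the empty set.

{5,1,3}

complement {5,4,0,2}; its interior {4,0,2}; cl(A) = X∖{4,0,2} = {5,1,3}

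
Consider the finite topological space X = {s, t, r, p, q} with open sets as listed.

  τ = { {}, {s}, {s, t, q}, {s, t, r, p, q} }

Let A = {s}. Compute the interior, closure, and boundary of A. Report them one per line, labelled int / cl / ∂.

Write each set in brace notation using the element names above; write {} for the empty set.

int(A) = {s}
cl(A)  = {s, t, r, p, q}
∂A     = {t, r, p, q}

interior: largest open inside A is {s} (from {}, {s})
cl via duality: int({t, r, p, q}) = {}, so X∖{} = {s, t, r, p, q}
cl∖int = {t, r, p, q}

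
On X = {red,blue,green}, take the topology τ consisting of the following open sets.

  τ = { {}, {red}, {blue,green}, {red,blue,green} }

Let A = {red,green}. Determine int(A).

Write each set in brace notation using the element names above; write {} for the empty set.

interior: largest open inside A is {red} (from {}, {red})

{red}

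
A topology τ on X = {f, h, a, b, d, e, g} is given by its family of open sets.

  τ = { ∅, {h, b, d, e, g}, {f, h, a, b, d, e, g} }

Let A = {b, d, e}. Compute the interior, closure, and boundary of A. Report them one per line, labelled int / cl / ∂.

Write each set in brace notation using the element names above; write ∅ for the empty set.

int(A) = ∅
cl(A)  = {f, h, a, b, d, e, g}
∂A     = {f, h, a, b, d, e, g}

open subsets of A: ∅; so int(A) = ∅
closure: X∖int(X∖A) = X∖∅ = {f, h, a, b, d, e, g}
∂A = {f, h, a, b, d, e, g} minus ∅ = {f, h, a, b, d, e, g}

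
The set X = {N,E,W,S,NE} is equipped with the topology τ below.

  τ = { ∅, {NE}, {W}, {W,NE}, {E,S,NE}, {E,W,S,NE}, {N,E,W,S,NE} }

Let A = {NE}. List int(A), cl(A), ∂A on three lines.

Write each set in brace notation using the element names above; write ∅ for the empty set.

int(A) = {NE}
cl(A)  = {N,E,S,NE}
∂A     = {N,E,S}

open subsets of A: ∅, {NE}; so int(A) = {NE}
closure: X∖int(X∖A) = X∖{W} = {N,E,S,NE}
∂A = {N,E,S,NE} minus {NE} = {N,E,S}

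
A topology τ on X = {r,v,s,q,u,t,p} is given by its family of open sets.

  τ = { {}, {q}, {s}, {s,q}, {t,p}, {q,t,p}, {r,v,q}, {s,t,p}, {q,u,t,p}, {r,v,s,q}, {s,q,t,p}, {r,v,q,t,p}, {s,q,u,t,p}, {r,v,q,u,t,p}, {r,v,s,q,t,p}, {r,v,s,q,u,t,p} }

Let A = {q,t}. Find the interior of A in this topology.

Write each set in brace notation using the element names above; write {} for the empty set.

U open, U⊆A: {}, {q}. int(A) = ⋃ = {q}

{q}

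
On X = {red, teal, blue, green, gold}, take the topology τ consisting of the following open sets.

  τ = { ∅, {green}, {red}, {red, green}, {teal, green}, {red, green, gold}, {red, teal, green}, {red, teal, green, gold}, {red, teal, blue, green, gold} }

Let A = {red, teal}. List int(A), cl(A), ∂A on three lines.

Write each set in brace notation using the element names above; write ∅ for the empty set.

interior: largest open inside A is {red} (from ∅, {red})
cl via duality: int({blue, green, gold}) = {green}, so X∖{green} = {red, teal, blue, gold}
cl∖int = {teal, blue, gold}

int(A) = {red}
cl(A)  = {red, teal, blue, gold}
∂A     = {teal, blue, gold}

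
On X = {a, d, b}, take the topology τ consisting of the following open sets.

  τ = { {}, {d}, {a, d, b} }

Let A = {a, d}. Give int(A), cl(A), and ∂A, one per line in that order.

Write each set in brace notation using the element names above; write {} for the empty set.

int(A) = {d}
cl(A)  = {a, d, b}
∂A     = {a, b}

open subsets of A: {}, {d}; so int(A) = {d}
closure: X∖int(X∖A) = X∖{} = {a, d, b}
∂A = {a, d, b} minus {d} = {a, b}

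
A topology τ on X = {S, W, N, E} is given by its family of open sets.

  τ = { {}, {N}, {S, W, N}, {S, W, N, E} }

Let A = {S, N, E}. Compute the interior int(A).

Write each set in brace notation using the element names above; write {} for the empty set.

opens ⊆ A: {}, {N}; union → int = {N}

{N}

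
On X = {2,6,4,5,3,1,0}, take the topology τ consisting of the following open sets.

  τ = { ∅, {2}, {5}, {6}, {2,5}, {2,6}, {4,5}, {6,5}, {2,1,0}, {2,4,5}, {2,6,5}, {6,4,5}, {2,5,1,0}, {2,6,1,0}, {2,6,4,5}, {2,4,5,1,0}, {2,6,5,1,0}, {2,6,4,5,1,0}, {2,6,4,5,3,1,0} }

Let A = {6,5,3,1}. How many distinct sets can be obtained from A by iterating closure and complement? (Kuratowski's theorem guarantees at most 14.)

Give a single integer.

10

complement {2,4,0}; its interior {2}; cl(A) = X∖{2} = {6,4,5,3,1,0}
With k = closure, c = complement:
  1. A     = {6,5,3,1}
  2. kA    = {6,4,5,3,1,0}
  3. cA    = {2,4,0}
  4. ckA   = {2}
  5. kcA   = {2,4,3,1,0}
  6. kckA  = {2,3,1,0}
  7. ckcA  = {6,5}
  8. ckckA = {6,4,5}
  9. kckcA = {6,4,5,3}
  10. ckckcA = {2,1,0}
k, c of each give nothing new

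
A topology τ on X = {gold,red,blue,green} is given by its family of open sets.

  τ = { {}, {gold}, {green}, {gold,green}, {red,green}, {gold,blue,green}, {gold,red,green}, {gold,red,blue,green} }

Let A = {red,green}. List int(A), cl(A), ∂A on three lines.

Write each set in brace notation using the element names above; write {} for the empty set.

int(A) = {red,green}
cl(A)  = {red,blue,green}
∂A     = {blue}

U open, U⊆A: {}, {green}, {red,green}. int(A) = ⋃ = {red,green}
X∖A={gold,blue}, int(X∖A)={gold}, hence cl(A)={red,blue,green}
∂A: remove int from cl → {blue}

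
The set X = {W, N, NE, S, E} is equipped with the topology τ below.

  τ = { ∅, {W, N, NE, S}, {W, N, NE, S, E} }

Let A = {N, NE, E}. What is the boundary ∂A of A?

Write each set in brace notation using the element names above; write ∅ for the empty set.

{W, N, NE, S, E}

U open, U⊆A: ∅. int(A) = ⋃ = ∅
X∖A={W, S}, int(X∖A)=∅, hence cl(A)={W, N, NE, S, E}
∂A: remove int from cl → {W, N, NE, S, E}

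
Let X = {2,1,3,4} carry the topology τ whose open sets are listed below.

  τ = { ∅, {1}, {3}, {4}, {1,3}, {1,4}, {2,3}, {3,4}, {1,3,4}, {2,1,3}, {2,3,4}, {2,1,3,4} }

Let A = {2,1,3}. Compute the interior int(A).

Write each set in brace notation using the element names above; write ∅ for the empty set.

{2,1,3}

U open, U⊆A: ∅, {3}, {1}, {1,3}, {2,3}, {2,1,3}. int(A) = ⋃ = {2,1,3}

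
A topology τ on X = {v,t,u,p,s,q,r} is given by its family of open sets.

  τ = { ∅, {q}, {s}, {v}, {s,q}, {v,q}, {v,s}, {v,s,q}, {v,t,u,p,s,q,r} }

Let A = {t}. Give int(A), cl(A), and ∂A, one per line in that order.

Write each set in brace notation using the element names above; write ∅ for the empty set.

U open, U⊆A: ∅. int(A) = ⋃ = ∅
X∖A={v,u,p,s,q,r}, int(X∖A)={v,s,q}, hence cl(A)={t,u,p,r}
∂A: remove int from cl → {t,u,p,r}

int(A) = ∅
cl(A)  = {t,u,p,r}
∂A     = {t,u,p,r}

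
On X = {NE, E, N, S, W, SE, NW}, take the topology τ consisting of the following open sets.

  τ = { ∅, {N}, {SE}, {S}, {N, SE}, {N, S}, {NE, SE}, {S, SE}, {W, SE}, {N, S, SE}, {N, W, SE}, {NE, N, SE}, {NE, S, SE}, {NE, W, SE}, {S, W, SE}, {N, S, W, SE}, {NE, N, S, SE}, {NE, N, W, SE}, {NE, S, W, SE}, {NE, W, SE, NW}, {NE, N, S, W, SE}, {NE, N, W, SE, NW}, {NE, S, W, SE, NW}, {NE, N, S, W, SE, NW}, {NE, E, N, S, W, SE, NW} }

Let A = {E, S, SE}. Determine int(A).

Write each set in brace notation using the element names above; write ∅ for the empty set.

open subsets of A: ∅, {S}, {SE}, {S, SE}; so int(A) = {S, SE}

{S, SE}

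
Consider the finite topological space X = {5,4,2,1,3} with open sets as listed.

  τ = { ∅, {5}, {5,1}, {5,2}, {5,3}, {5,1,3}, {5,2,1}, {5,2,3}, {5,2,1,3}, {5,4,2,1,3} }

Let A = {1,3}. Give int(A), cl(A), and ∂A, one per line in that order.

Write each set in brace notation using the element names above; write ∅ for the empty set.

U open, U⊆A: ∅. int(A) = ⋃ = ∅
X∖A={5,4,2}, int(X∖A)={5,2}, hence cl(A)={4,1,3}
∂A: remove int from cl → {4,1,3}

int(A) = ∅
cl(A)  = {4,1,3}
∂A     = {4,1,3}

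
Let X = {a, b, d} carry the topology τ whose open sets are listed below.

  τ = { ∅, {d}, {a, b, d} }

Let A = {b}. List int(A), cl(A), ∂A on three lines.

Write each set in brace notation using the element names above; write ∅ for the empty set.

interior: largest open inside A is ∅ (from ∅)
cl via duality: int({a, d}) = {d}, so X∖{d} = {a, b}
cl∖int = {a, b}

int(A) = ∅
cl(A)  = {a, b}
∂A     = {a, b}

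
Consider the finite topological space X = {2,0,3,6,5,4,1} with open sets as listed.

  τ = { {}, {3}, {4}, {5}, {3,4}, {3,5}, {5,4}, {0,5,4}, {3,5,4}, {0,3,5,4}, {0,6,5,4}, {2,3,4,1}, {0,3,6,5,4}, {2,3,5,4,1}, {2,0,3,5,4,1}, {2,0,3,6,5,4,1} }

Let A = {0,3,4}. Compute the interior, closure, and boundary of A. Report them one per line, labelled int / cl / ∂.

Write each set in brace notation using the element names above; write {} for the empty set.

int(A) = {3,4}
cl(A)  = {2,0,3,6,4,1}
∂A     = {2,0,6,1}

U open, U⊆A: {}, {4}, {3}, {3,4}. int(A) = ⋃ = {3,4}
X∖A={2,6,5,1}, int(X∖A)={5}, hence cl(A)={2,0,3,6,4,1}
∂A: remove int from cl → {2,0,6,1}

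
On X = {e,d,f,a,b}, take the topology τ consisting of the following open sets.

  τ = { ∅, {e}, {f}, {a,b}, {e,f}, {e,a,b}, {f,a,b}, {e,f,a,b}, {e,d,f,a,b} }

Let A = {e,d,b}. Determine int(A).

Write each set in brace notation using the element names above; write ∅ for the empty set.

{e}

open subsets of A: ∅, {e}; so int(A) = {e}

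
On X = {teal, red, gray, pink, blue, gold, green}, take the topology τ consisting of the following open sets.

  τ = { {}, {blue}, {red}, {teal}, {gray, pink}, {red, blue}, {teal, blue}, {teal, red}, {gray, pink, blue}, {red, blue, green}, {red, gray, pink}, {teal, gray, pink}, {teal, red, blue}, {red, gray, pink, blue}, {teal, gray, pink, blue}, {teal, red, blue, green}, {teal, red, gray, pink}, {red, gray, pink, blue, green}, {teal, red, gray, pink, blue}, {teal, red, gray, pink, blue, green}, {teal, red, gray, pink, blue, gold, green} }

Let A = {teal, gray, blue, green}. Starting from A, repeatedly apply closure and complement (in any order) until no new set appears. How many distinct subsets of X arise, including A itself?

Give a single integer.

complement {red, pink, gold}; its interior {red}; cl(A) = X∖{red} = {teal, gray, pink, blue, gold, green}
With k = closure, c = complement:
  1. A     = {teal, gray, blue, green}
  2. kA    = {teal, gray, pink, blue, gold, green}
  3. cA    = {red, pink, gold}
  4. ckA   = {red}
  5. kcA   = {red, gray, pink, gold, green}
  6. kckA  = {red, gold, green}
  7. ckcA  = {teal, blue}
  8. ckckA = {teal, gray, pink, blue}
  9. kckcA = {teal, blue, gold, green}
  10. ckckcA = {red, gray, pink}
k, c of each give nothing new

10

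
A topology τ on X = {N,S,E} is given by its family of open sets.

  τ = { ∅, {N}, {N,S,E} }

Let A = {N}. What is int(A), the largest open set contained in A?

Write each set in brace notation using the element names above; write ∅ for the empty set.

{N}

U open, U⊆A: ∅, {N}. int(A) = ⋃ = {N}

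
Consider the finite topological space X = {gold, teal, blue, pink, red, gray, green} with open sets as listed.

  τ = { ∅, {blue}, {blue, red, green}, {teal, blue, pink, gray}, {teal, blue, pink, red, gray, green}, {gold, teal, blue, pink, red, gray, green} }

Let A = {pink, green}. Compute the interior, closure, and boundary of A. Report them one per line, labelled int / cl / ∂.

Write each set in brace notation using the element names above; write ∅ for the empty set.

int(A) = ∅
cl(A)  = {gold, teal, pink, red, gray, green}
∂A     = {gold, teal, pink, red, gray, green}

open subsets of A: ∅; so int(A) = ∅
closure: X∖int(X∖A) = X∖{blue} = {gold, teal, pink, red, gray, green}
∂A = {gold, teal, pink, red, gray, green} minus ∅ = {gold, teal, pink, red, gray, green}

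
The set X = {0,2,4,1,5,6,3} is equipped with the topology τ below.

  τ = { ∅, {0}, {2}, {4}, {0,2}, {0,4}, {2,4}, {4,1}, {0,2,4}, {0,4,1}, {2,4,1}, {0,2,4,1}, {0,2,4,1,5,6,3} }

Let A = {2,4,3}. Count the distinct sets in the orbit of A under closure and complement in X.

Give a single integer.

X∖A={0,1,5,6}, int(X∖A)={0}, hence cl(A)={2,4,1,5,6,3}
Orbit (k=closure, c=complement):
  1. A     = {2,4,3}
  2. kA    = {2,4,1,5,6,3}
  3. cA    = {0,1,5,6}
  4. ckA   = {0}
  5. kcA   = {0,1,5,6,3}
  6. kckA  = {0,5,6,3}
  7. ckcA  = {2,4}
  8. ckckA = {2,4,1}
(closed under both — stop)

8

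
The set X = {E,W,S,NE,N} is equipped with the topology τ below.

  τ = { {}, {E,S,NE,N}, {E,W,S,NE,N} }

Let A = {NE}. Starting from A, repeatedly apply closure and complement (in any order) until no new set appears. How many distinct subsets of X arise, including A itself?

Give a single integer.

4

closure: X∖int(X∖A) = X∖{} = {E,W,S,NE,N}
Let k=closure and c=complement:
  1. A     = {NE}
  2. kA    = {E,W,S,NE,N}
  3. cA    = {E,W,S,N}
  4. ckA   = {}
— saturated at 4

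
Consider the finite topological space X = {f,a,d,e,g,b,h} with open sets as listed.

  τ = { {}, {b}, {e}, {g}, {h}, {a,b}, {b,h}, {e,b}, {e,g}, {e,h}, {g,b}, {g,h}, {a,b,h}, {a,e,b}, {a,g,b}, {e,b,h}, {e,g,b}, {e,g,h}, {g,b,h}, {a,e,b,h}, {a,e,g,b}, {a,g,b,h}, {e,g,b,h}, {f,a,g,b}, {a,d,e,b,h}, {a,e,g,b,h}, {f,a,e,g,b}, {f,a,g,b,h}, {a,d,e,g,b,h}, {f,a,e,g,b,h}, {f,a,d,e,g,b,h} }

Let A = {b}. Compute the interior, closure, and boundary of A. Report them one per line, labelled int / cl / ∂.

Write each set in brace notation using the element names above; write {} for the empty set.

U open, U⊆A: {}, {b}. int(A) = ⋃ = {b}
X∖A={f,a,d,e,g,h}, int(X∖A)={e,g,h}, hence cl(A)={f,a,d,b}
∂A: remove int from cl → {f,a,d}

int(A) = {b}
cl(A)  = {f,a,d,b}
∂A     = {f,a,d}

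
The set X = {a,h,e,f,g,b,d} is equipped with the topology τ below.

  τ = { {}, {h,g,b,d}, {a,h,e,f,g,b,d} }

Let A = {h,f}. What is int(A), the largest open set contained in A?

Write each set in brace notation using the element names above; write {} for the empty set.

{}

opens ⊆ A: {}; union → int = {}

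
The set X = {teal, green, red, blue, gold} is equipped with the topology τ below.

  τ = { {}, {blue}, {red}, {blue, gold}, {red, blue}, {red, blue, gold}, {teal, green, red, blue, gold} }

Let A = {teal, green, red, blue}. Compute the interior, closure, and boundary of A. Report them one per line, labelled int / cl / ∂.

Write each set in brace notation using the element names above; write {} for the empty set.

int(A) = {red, blue}
cl(A)  = {teal, green, red, blue, gold}
∂A     = {teal, green, gold}

open subsets of A: {}, {red}, {blue}, {red, blue}; so int(A) = {red, blue}
closure: X∖int(X∖A) = X∖{} = {teal, green, red, blue, gold}
∂A = {teal, green, red, blue, gold} minus {red, blue} = {teal, green, gold}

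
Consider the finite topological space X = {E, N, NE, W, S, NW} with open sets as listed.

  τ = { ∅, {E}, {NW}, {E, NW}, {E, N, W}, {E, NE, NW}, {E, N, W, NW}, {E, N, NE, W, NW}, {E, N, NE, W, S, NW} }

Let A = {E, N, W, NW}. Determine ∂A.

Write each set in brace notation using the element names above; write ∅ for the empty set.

{NE, S}

U open, U⊆A: ∅, {NW}, {E}, {E, NW}, {E, N, W}, {E, N, W, NW}. int(A) = ⋃ = {E, N, W, NW}
X∖A={NE, S}, int(X∖A)=∅, hence cl(A)={E, N, NE, W, S, NW}
∂A: remove int from cl → {NE, S}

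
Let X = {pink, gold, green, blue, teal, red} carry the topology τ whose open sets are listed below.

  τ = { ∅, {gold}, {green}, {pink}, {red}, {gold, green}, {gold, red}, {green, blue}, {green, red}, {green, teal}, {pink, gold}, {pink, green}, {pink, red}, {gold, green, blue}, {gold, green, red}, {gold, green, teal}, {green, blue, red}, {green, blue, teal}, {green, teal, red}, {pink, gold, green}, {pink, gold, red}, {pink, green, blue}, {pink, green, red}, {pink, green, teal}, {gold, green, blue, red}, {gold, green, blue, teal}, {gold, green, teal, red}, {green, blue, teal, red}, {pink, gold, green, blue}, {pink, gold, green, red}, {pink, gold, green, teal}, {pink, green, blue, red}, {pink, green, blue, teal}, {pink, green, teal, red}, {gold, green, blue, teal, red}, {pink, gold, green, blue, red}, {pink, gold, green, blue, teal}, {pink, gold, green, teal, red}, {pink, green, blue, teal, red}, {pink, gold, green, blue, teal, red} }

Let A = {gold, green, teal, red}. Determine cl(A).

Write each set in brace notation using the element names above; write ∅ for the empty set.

closure: X∖int(X∖A) = X∖{pink} = {gold, green, blue, teal, red}

{gold, green, blue, teal, red}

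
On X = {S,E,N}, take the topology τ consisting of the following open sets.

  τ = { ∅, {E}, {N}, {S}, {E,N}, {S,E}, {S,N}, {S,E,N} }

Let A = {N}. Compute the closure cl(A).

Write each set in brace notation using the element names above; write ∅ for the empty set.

complement {S,E}; its interior {S,E}; cl(A) = X∖{S,E} = {N}

{N}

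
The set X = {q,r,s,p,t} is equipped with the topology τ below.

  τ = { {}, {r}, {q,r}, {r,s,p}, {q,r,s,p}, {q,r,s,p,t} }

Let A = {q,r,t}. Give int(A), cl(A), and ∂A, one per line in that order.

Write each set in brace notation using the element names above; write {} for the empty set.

open subsets of A: {}, {r}, {q,r}; so int(A) = {q,r}
closure: X∖int(X∖A) = X∖{} = {q,r,s,p,t}
∂A = {q,r,s,p,t} minus {q,r} = {s,p,t}

int(A) = {q,r}
cl(A)  = {q,r,s,p,t}
∂A     = {s,p,t}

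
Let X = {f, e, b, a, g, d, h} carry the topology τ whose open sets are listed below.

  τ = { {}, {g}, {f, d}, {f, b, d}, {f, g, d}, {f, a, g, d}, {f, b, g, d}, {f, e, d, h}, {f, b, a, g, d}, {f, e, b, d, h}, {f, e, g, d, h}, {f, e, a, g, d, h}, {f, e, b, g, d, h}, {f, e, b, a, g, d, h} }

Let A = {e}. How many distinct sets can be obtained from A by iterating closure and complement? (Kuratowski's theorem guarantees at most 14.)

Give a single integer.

6

cl via duality: int({f, b, a, g, d, h}) = {f, b, a, g, d}, so X∖{f, b, a, g, d} = {e, h}
Write k for closure, c for complement:
  1. A     = {e}
  2. kA    = {e, h}
  3. cA    = {f, b, a, g, d, h}
  4. ckA   = {f, b, a, g, d}
  5. kcA   = {f, e, b, a, g, d, h}
  6. ckcA  = {}
applying k or c yields no new set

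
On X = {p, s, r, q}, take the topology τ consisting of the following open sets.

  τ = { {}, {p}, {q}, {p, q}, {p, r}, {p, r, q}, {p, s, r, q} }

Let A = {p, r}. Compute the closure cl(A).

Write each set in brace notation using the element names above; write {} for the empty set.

{p, s, r}

X∖A={s, q}, int(X∖A)={q}, hence cl(A)={p, s, r}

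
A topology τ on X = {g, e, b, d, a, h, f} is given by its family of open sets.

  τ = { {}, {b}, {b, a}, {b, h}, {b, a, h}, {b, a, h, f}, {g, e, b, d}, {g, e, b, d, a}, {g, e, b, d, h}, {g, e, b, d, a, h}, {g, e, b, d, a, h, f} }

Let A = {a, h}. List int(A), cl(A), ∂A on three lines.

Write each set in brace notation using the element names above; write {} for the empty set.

opens ⊆ A: {}; union → int = {}
complement {g, e, b, d, f}; its interior {g, e, b, d}; cl(A) = X∖{g, e, b, d} = {a, h, f}
boundary = {a, h, f} ∖ {} = {a, h, f}

int(A) = {}
cl(A)  = {a, h, f}
∂A     = {a, h, f}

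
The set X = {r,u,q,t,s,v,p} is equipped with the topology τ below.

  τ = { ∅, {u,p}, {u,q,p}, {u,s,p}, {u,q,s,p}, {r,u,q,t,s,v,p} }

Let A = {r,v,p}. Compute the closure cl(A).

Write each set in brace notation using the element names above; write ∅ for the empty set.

complement {u,q,t,s}; its interior ∅; cl(A) = X∖∅ = {r,u,q,t,s,v,p}

{r,u,q,t,s,v,p}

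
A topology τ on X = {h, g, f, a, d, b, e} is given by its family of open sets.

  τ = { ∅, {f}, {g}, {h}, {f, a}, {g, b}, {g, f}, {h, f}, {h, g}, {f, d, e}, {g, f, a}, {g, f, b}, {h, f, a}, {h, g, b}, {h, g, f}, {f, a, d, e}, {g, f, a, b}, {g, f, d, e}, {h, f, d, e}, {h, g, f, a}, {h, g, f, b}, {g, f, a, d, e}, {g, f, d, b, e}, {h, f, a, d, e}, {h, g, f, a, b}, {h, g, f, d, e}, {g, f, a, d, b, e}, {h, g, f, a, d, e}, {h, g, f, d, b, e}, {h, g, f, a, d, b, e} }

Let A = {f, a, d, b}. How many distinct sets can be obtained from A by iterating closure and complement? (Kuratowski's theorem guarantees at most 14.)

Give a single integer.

X∖A={h, g, e}, int(X∖A)={h, g}, hence cl(A)={f, a, d, b, e}
Orbit (k=closure, c=complement):
  1. A     = {f, a, d, b}
  2. kA    = {f, a, d, b, e}
  3. cA    = {h, g, e}
  4. ckA   = {h, g}
  5. kcA   = {h, g, d, b, e}
  6. kckA  = {h, g, b}
  7. ckcA  = {f, a}
  8. ckckA = {f, a, d, e}
(closed under both — stop)

8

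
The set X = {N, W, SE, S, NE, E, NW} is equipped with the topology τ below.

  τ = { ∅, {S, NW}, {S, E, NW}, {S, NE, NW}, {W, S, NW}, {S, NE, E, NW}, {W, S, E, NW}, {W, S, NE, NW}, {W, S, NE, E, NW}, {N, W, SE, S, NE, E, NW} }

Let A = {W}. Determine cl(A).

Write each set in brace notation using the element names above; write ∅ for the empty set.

closure: X∖int(X∖A) = X∖{S, NE, E, NW} = {N, W, SE}

{N, W, SE}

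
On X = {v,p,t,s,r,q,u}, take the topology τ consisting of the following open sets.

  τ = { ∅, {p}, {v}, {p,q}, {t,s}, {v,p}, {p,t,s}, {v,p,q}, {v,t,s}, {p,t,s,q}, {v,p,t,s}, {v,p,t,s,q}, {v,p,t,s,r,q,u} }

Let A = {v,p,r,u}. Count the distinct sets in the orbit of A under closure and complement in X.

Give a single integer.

8

cl via duality: int({t,s,q}) = {t,s}, so X∖{t,s} = {v,p,r,q,u}
Write k for closure, c for complement:
  1. A     = {v,p,r,u}
  2. kA    = {v,p,r,q,u}
  3. cA    = {t,s,q}
  4. ckA   = {t,s}
  5. kcA   = {t,s,r,q,u}
  6. kckA  = {t,s,r,u}
  7. ckcA  = {v,p}
  8. ckckA = {v,p,q}
applying k or c yields no new set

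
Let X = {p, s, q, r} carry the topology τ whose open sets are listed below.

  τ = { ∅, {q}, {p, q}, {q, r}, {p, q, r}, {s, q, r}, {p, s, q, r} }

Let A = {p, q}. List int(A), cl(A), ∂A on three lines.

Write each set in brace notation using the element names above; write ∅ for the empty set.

int(A) = {p, q}
cl(A)  = {p, s, q, r}
∂A     = {s, r}

open subsets of A: ∅, {q}, {p, q}; so int(A) = {p, q}
closure: X∖int(X∖A) = X∖∅ = {p, s, q, r}
∂A = {p, s, q, r} minus {p, q} = {s, r}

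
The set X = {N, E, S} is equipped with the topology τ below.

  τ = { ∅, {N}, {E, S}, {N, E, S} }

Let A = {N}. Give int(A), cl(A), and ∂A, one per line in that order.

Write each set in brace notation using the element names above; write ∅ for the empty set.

opens ⊆ A: ∅, {N}; union → int = {N}
complement {E, S}; its interior {E, S}; cl(A) = X∖{E, S} = {N}
boundary = {N} ∖ {N} = ∅

int(A) = {N}
cl(A)  = {N}
∂A     = ∅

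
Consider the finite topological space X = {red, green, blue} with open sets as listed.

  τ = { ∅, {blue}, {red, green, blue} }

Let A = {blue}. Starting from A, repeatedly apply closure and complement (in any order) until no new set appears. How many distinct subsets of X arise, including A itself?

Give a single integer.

4

X∖A={red, green}, int(X∖A)=∅, hence cl(A)={red, green, blue}
Orbit (k=closure, c=complement):
  1. A     = {blue}
  2. kA    = {red, green, blue}
  3. cA    = {red, green}
  4. ckA   = ∅
(closed under both — stop)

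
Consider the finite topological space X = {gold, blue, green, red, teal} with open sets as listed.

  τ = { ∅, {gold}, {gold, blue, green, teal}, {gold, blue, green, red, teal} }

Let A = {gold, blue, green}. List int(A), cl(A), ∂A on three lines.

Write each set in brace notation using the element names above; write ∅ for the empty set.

opens ⊆ A: ∅, {gold}; union → int = {gold}
complement {red, teal}; its interior ∅; cl(A) = X∖∅ = {gold, blue, green, red, teal}
boundary = {gold, blue, green, red, teal} ∖ {gold} = {blue, green, red, teal}

int(A) = {gold}
cl(A)  = {gold, blue, green, red, teal}
∂A     = {blue, green, red, teal}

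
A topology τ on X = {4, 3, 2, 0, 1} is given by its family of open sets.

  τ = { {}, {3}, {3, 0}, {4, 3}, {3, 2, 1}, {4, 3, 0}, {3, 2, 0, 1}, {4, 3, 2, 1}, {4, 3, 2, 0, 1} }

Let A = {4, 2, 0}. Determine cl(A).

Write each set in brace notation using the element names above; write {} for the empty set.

{4, 2, 0, 1}

closure: X∖int(X∖A) = X∖{3} = {4, 2, 0, 1}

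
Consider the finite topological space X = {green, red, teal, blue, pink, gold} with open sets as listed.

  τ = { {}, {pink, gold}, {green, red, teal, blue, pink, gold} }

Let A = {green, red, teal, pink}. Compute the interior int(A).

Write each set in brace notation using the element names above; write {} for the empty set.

open subsets of A: {}; so int(A) = {}

{}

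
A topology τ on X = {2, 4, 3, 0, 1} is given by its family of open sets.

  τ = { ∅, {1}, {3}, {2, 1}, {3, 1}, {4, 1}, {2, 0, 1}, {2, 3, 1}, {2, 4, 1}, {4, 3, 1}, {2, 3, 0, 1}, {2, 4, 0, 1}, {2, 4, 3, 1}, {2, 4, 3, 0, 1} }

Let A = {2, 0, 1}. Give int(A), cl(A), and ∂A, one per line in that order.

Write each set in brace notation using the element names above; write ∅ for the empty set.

U open, U⊆A: ∅, {1}, {2, 1}, {2, 0, 1}. int(A) = ⋃ = {2, 0, 1}
X∖A={4, 3}, int(X∖A)={3}, hence cl(A)={2, 4, 0, 1}
∂A: remove int from cl → {4}

int(A) = {2, 0, 1}
cl(A)  = {2, 4, 0, 1}
∂A     = {4}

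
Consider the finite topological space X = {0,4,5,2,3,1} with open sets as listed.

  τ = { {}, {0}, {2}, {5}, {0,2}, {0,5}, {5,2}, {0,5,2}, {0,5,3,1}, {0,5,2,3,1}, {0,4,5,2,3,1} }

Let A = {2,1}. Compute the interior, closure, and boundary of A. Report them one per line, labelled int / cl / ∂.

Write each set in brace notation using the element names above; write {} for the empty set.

int(A) = {2}
cl(A)  = {4,2,3,1}
∂A     = {4,3,1}

opens ⊆ A: {}, {2}; union → int = {2}
complement {0,4,5,3}; its interior {0,5}; cl(A) = X∖{0,5} = {4,2,3,1}
boundary = {4,2,3,1} ∖ {2} = {4,3,1}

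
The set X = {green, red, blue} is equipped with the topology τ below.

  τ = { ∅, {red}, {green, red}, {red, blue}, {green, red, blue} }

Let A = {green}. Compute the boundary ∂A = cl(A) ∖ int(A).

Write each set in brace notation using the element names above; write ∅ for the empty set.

{green}

opens ⊆ A: ∅; union → int = ∅
complement {red, blue}; its interior {red, blue}; cl(A) = X∖{red, blue} = {green}
boundary = {green} ∖ ∅ = {green}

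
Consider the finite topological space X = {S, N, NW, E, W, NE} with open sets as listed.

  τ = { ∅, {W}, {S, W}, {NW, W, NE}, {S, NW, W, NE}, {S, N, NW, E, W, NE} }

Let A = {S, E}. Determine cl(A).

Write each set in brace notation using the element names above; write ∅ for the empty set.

cl via duality: int({N, NW, W, NE}) = {NW, W, NE}, so X∖{NW, W, NE} = {S, N, E}

{S, N, E}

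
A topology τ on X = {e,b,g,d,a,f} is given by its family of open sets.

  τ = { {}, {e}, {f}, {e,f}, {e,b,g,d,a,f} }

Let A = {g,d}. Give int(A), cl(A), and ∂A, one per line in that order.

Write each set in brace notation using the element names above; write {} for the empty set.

U open, U⊆A: {}. int(A) = ⋃ = {}
X∖A={e,b,a,f}, int(X∖A)={e,f}, hence cl(A)={b,g,d,a}
∂A: remove int from cl → {b,g,d,a}

int(A) = {}
cl(A)  = {b,g,d,a}
∂A     = {b,g,d,a}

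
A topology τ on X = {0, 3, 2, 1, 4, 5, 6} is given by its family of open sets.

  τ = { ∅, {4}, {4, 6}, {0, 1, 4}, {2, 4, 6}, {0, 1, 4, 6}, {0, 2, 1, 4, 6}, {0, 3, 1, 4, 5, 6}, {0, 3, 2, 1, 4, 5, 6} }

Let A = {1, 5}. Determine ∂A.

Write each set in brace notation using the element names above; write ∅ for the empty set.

{0, 3, 1, 5}

opens ⊆ A: ∅; union → int = ∅
complement {0, 3, 2, 4, 6}; its interior {2, 4, 6}; cl(A) = X∖{2, 4, 6} = {0, 3, 1, 5}
boundary = {0, 3, 1, 5} ∖ ∅ = {0, 3, 1, 5}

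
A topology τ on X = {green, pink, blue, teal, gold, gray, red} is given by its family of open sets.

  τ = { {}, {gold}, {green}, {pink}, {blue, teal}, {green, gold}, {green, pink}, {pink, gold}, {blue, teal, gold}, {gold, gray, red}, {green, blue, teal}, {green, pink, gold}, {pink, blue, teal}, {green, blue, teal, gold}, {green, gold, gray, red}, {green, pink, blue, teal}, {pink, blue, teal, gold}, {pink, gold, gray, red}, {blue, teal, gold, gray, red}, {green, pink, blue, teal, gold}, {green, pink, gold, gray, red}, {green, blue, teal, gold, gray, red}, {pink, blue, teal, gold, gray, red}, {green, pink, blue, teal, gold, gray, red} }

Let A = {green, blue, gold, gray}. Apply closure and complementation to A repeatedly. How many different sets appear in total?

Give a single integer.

8

closure: X∖int(X∖A) = X∖{pink} = {green, blue, teal, gold, gray, red}
Let k=closure and c=complement:
  1. A     = {green, blue, gold, gray}
  2. kA    = {green, blue, teal, gold, gray, red}
  3. cA    = {pink, teal, red}
  4. ckA   = {pink}
  5. kcA   = {pink, blue, teal, gray, red}
  6. ckcA  = {green, gold}
  7. kckcA = {green, gold, gray, red}
  8. ckckcA = {pink, blue, teal}
— saturated at 8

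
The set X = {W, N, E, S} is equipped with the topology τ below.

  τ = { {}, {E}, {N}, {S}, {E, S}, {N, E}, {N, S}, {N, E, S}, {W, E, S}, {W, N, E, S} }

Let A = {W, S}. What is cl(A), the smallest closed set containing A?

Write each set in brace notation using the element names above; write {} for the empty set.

closure: X∖int(X∖A) = X∖{N, E} = {W, S}

{W, S}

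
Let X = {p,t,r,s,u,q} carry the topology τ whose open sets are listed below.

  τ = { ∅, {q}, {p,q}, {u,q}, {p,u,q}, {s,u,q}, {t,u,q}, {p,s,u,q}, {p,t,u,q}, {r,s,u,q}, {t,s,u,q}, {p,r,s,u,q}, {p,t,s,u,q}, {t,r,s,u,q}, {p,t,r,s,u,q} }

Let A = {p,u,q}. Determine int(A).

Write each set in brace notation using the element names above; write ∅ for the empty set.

{p,u,q}

opens ⊆ A: ∅, {q}, {u,q}, {p,q}, {p,u,q}; union → int = {p,u,q}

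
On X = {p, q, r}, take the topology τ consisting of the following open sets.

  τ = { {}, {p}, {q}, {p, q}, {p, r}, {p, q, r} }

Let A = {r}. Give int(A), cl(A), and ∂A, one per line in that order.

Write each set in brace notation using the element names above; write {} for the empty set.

open subsets of A: {}; so int(A) = {}
closure: X∖int(X∖A) = X∖{p, q} = {r}
∂A = {r} minus {} = {r}

int(A) = {}
cl(A)  = {r}
∂A     = {r}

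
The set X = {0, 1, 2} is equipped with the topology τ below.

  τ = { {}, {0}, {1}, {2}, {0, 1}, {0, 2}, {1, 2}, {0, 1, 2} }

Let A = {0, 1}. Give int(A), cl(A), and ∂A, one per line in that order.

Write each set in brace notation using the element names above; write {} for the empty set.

interior: largest open inside A is {0, 1} (from {}, {0}, {1}, {0, 1})
cl via duality: int({2}) = {2}, so X∖{2} = {0, 1}
cl∖int = {}

int(A) = {0, 1}
cl(A)  = {0, 1}
∂A     = {}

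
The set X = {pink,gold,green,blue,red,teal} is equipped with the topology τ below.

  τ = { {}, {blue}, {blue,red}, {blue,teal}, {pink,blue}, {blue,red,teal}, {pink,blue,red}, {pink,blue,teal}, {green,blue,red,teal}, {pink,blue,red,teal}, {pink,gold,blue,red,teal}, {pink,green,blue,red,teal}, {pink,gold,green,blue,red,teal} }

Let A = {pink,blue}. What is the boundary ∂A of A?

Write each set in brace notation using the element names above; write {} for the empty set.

open subsets of A: {}, {blue}, {pink,blue}; so int(A) = {pink,blue}
closure: X∖int(X∖A) = X∖{} = {pink,gold,green,blue,red,teal}
∂A = {pink,gold,green,blue,red,teal} minus {pink,blue} = {gold,green,red,teal}

{gold,green,red,teal}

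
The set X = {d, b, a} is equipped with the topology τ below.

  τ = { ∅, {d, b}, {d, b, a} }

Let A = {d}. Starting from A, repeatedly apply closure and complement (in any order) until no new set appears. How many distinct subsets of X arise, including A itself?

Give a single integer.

4

complement {b, a}; its interior ∅; cl(A) = X∖∅ = {d, b, a}
With k = closure, c = complement:
  1. A     = {d}
  2. kA    = {d, b, a}
  3. cA    = {b, a}
  4. ckA   = ∅
k, c of each give nothing new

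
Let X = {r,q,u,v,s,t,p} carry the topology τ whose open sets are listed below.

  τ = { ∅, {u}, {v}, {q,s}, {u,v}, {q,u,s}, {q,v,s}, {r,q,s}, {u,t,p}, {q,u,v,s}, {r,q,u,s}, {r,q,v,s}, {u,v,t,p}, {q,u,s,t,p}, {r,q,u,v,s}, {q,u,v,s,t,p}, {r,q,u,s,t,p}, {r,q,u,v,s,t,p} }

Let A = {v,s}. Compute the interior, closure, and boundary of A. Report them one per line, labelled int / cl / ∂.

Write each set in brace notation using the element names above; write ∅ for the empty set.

U open, U⊆A: ∅, {v}. int(A) = ⋃ = {v}
X∖A={r,q,u,t,p}, int(X∖A)={u,t,p}, hence cl(A)={r,q,v,s}
∂A: remove int from cl → {r,q,s}

int(A) = {v}
cl(A)  = {r,q,v,s}
∂A     = {r,q,s}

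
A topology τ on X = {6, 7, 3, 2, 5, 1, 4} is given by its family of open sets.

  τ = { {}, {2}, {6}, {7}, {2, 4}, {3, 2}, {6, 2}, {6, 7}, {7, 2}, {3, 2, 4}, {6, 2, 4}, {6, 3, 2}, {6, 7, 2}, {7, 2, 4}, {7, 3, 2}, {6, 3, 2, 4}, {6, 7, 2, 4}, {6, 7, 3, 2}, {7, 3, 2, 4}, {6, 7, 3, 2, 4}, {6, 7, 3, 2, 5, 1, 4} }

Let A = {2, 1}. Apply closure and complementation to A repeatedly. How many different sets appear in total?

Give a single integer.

cl via duality: int({6, 7, 3, 5, 4}) = {6, 7}, so X∖{6, 7} = {3, 2, 5, 1, 4}
Write k for closure, c for complement:
  1. A     = {2, 1}
  2. kA    = {3, 2, 5, 1, 4}
  3. cA    = {6, 7, 3, 5, 4}
  4. ckA   = {6, 7}
  5. kcA   = {6, 7, 3, 5, 1, 4}
  6. kckA  = {6, 7, 5, 1}
  7. ckcA  = {2}
  8. ckckA = {3, 2, 4}
applying k or c yields no new set

8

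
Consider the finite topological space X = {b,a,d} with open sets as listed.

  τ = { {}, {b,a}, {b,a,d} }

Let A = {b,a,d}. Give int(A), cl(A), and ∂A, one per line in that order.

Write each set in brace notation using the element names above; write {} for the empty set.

open subsets of A: {}, {b,a}, {b,a,d}; so int(A) = {b,a,d}
closure: X∖int(X∖A) = X∖{} = {b,a,d}
∂A = {b,a,d} minus {b,a,d} = {}

int(A) = {b,a,d}
cl(A)  = {b,a,d}
∂A     = {}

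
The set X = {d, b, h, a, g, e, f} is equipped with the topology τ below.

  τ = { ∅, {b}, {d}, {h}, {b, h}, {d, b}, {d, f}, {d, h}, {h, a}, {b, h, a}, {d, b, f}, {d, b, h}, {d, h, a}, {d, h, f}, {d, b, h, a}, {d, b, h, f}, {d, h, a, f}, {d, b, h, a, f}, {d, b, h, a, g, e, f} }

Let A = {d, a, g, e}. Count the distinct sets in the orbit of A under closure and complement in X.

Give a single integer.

10

complement {b, h, f}; its interior {b, h}; cl(A) = X∖{b, h} = {d, a, g, e, f}
With k = closure, c = complement:
  1. A     = {d, a, g, e}
  2. kA    = {d, a, g, e, f}
  3. cA    = {b, h, f}
  4. ckA   = {b, h}
  5. kcA   = {b, h, a, g, e, f}
  6. kckA  = {b, h, a, g, e}
  7. ckcA  = {d}
  8. ckckA = {d, f}
  9. kckcA = {d, g, e, f}
  10. ckckcA = {b, h, a}
k, c of each give nothing new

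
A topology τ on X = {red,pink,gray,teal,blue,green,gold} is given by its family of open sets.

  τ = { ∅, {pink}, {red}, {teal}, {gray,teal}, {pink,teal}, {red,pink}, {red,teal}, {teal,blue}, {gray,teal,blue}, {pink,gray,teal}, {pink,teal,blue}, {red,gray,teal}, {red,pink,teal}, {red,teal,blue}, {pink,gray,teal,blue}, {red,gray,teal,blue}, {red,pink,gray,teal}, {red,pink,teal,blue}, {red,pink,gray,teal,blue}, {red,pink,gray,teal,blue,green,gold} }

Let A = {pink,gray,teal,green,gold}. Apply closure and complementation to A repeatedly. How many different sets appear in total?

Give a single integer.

8

complement {red,blue}; its interior {red}; cl(A) = X∖{red} = {pink,gray,teal,blue,green,gold}
With k = closure, c = complement:
  1. A     = {pink,gray,teal,green,gold}
  2. kA    = {pink,gray,teal,blue,green,gold}
  3. cA    = {red,blue}
  4. ckA   = {red}
  5. kcA   = {red,blue,green,gold}
  6. kckA  = {red,green,gold}
  7. ckcA  = {pink,gray,teal}
  8. ckckA = {pink,gray,teal,blue}
k, c of each give nothing new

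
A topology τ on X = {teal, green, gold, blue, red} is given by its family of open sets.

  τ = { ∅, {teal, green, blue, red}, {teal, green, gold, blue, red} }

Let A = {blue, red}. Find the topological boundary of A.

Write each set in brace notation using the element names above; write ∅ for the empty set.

{teal, green, gold, blue, red}

interior: largest open inside A is ∅ (from ∅)
cl via duality: int({teal, green, gold}) = ∅, so X∖∅ = {teal, green, gold, blue, red}
cl∖int = {teal, green, gold, blue, red}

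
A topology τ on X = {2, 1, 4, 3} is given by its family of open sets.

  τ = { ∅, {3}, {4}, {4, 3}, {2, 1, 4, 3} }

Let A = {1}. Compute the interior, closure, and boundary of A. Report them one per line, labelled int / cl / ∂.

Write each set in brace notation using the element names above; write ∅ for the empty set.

U open, U⊆A: ∅. int(A) = ⋃ = ∅
X∖A={2, 4, 3}, int(X∖A)={4, 3}, hence cl(A)={2, 1}
∂A: remove int from cl → {2, 1}

int(A) = ∅
cl(A)  = {2, 1}
∂A     = {2, 1}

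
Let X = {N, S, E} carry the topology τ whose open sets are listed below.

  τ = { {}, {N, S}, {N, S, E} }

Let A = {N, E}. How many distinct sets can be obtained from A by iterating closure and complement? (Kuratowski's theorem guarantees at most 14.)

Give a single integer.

X∖A={S}, int(X∖A)={}, hence cl(A)={N, S, E}
Orbit (k=closure, c=complement):
  1. A     = {N, E}
  2. kA    = {N, S, E}
  3. cA    = {S}
  4. ckA   = {}
(closed under both — stop)

4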